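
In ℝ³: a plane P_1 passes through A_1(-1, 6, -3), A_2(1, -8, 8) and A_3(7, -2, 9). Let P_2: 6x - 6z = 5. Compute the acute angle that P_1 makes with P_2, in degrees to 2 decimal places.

A_1A_2 = (2, -14, 11), A_1A_3 = (8, -8, 12); a normal to P_1 is A_1A_2 × A_1A_3 = (-80, 64, 96).
Using A_1: P_1 has equation -80x + 64y + 96z = 176.
cos θ = |n₁·n₂| / (|n₁||n₂|) = |-1056| / (√19712 · √72).
θ = arccos(0.88641) ≈ 27.58°.

27.58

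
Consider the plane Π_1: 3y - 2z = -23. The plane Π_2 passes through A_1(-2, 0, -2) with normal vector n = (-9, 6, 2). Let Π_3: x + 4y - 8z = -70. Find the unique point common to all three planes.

(-2, -3, 7)

Π_2: n·r = n·A_1 gives -9x + 6y + 2z = 14.
Solving the 3×3 linear system 3y - 2z = -23, -9x + 6y + 2z = 14, x + 4y - 8z = -70 (e.g. by elimination or Cramer's rule, determinant = -126) gives (-2, -3, 7).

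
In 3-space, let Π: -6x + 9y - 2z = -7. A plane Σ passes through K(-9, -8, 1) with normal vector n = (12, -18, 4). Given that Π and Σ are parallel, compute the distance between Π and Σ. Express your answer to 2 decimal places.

Σ: n·r = n·K gives 12x - 18y + 4z = 40.
Rescale Σ by 1/(-2): -6x + 9y - 2z = -20. Then distance = |-7 − (-20)| / √121 ≈ 1.18.

1.18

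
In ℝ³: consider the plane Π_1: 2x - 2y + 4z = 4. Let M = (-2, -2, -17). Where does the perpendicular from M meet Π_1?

(4, -8, -5)

Foot = M − λn with λ = (n·M − d)/|n|² = (-68 − 4)/24 = -3.
Foot = (-2, -2, -17) − (-3)·(2, -2, 4) = (4, -8, -5).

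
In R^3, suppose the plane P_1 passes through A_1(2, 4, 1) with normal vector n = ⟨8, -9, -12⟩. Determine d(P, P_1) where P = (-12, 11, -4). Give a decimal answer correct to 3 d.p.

P_1: n·r = n·A_1 gives 8x - 9y - 12z = -32.
n·P − d = (8)·(-12) + (-9)·(11) + (-12)·(-4) − (-32) = -115; |n| = √289.
Distance = |-115| / √289 = 115/√289 ≈ 6.765.

6.765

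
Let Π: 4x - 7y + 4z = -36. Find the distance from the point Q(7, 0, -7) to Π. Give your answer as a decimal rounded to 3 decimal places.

4.000

n·Q − d = (4)·(7) + (-7)·(0) + (4)·(-7) − (-36) = 36; |n| = √81.
Distance = |36| / √81 = 36/√81 ≈ 4.000.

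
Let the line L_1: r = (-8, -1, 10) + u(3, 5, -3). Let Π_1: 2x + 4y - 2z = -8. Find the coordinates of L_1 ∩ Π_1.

Substitute r = (-8, -1, 10) + t(3, 5, -3) into the plane: -40 + 32t = -8, so t = 1.
Intersection: (-8, -1, 10) + 1·(3, 5, -3) = (-5, 4, 7).

(-5, 4, 7)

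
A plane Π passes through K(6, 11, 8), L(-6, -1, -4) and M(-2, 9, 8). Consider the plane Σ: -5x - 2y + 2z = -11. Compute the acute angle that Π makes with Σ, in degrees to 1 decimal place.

KL = (-12, -12, -12), KM = (-8, -2, 0); a normal to Π is KL × KM = (-24, 96, -72).
Using K: Π has equation -24x + 96y - 72z = 336.
cos θ = |n₁·n₂| / (|n₁||n₂|) = |-216| / (√14976 · √33).
θ = arccos(0.30725) ≈ 72.1°.

72.1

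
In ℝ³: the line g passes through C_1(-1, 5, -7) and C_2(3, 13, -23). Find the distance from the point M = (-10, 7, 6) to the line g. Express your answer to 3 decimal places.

9.964

A direction vector for g is C_2 − C_1 = (4, 8, -16).
Taking (-1, 5, -7) on g with direction v = (4, 8, -16): w = M − (-1, 5, -7) = (-9, 2, 13), and w × v = (-136, -92, -80).
Distance = |w × v| / |v| = √33360 / √336 ≈ 9.964.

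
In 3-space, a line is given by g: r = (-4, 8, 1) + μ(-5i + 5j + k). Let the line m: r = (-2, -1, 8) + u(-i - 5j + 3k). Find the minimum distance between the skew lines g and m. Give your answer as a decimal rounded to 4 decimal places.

Common perpendicular direction n = (-5, 5, 1) × (-1, -5, 3) = (20, 14, 30).
With w = (-2, -1, 8) − (-4, 8, 1) = (2, -9, 7), w · n = 124.
Distance = |w · n| / |n| = |124| / √1496 ≈ 3.2059.

3.2059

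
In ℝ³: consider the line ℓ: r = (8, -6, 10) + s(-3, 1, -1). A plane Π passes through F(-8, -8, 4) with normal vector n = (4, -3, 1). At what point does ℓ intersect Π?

Π: n·r = n·F gives 4x - 3y + z = -4.
Substitute r = (8, -6, 10) + t(-3, 1, -1) into the plane: 60 + (-16)t = -4, so t = 4.
Intersection: (8, -6, 10) + 4·(-3, 1, -1) = (-4, -2, 6).

(-4, -2, 6)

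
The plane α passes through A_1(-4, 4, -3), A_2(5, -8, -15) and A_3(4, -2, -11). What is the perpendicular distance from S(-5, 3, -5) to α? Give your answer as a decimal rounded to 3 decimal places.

1.556

A_1A_2 = (9, -12, -12), A_1A_3 = (8, -6, -8); a normal to α is A_1A_2 × A_1A_3 = (24, -24, 42).
Using A_1: α has equation 24x - 24y + 42z = -318.
n·S − d = (24)·(-5) + (-24)·(3) + (42)·(-5) − (-318) = -84; |n| = √2916.
Distance = |-84| / √2916 = 84/√2916 ≈ 1.556.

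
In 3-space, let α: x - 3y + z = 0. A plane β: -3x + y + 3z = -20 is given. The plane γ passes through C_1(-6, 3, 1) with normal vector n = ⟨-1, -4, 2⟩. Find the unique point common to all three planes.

(0, -2, -6)

γ: n·r = n·C_1 gives -x - 4y + 2z = -4.
Solving the 3×3 linear system x - 3y + z = 0, -3x + y + 3z = -20, -x - 4y + 2z = -4 (e.g. by elimination or Cramer's rule, determinant = 18) gives (0, -2, -6).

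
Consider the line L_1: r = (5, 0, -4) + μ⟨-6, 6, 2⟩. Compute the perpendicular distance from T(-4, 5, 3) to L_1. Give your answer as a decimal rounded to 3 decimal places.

5.351

Taking (5, 0, -4) on L_1 with direction v = (-6, 6, 2): w = T − (5, 0, -4) = (-9, 5, 7), and w × v = (-32, -24, -24).
Distance = |w × v| / |v| = √2176 / √76 ≈ 5.351.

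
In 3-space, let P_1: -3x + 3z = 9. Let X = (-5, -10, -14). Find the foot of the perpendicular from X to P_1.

Foot = X − λn with λ = (n·X − d)/|n|² = (-27 − 9)/18 = -2.
Foot = (-5, -10, -14) − (-2)·(-3, 0, 3) = (-11, -10, -8).

(-11, -10, -8)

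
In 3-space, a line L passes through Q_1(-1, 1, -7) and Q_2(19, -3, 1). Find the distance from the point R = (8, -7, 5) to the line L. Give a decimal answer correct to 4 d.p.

9.5586

A direction vector for L is Q_2 − Q_1 = (20, -4, 8).
Taking (-1, 1, -7) on L with direction v = (20, -4, 8): w = R − (-1, 1, -7) = (9, -8, 12), and w × v = (-16, 168, 124).
Distance = |w × v| / |v| = √43856 / √480 ≈ 9.5586.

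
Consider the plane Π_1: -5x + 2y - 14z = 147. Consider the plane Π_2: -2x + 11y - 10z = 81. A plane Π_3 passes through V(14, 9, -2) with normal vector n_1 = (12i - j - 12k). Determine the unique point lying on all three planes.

(3, -3, -12)

Π_3: n_1·r = n_1·V gives 12x - y - 12z = 183.
Solving the 3×3 linear system -5x + 2y - 14z = 147, -2x + 11y - 10z = 81, 12x - y - 12z = 183 (e.g. by elimination or Cramer's rule, determinant = 2242) gives (3, -3, -12).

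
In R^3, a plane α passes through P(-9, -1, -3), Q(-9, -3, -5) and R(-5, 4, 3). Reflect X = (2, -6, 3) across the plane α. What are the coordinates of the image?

(4, 2, -5)

PQ = (0, -2, -2), PR = (4, 5, 6); a normal to α is PQ × PR = (-2, -8, 8).
Using P: α has equation -2x - 8y + 8z = 2.
λ = (n·X − d)/|n|² = (68 − 2)/132 = 1/2.
Reflection = X − 2λn = (2, -6, 3) − 1·(-2, -8, 8) = (4, 2, -5).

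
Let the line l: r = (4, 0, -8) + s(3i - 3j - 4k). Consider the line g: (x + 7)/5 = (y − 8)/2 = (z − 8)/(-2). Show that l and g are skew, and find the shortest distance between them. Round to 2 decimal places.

g has direction (5, 2, -2) through (-7, 8, 8).
Common perpendicular direction n = (3, -3, -4) × (5, 2, -2) = (14, -14, 21).
With w = (-7, 8, 8) − (4, 0, -8) = (-11, 8, 16), w · n = 70.
Since n ≠ 0 the lines are not parallel, and w · n = 70 ≠ 0 so they do not intersect; hence they are skew.
Distance = |w · n| / |n| = |70| / √833 ≈ 2.43.

2.43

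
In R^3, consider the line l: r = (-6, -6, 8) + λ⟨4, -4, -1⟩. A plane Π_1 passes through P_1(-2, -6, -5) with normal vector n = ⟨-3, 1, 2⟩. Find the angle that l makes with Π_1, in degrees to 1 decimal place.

56.9

Π_1: n·r = n·P_1 gives -3x + y + 2z = -10.
sin θ = |n·v| / (|n||v|) = |-18| / (√14 · √33) = 0.83744.
θ ≈ 56.9°.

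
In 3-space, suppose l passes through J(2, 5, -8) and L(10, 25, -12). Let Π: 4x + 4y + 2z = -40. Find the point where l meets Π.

(-2, -5, -6)

A direction vector for l is L − J = (8, 20, -4).
Substitute r = (2, 5, -8) + t(8, 20, -4) into the plane: 12 + 104t = -40, so t = -1/2.
Intersection: (2, 5, -8) + (-1/2)·(8, 20, -4) = (-2, -5, -6).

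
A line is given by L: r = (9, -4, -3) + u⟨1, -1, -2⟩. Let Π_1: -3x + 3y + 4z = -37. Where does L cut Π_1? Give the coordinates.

Substitute r = (9, -4, -3) + t(1, -1, -2) into the plane: -51 + (-14)t = -37, so t = -1.
Intersection: (9, -4, -3) + (-1)·(1, -1, -2) = (8, -3, -1).

(8, -3, -1)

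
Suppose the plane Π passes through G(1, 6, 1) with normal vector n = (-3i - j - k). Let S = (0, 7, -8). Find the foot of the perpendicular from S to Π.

Π: n·r = n·G gives -3x - y - z = -10.
Foot = S − λn with λ = (n·S − d)/|n|² = (1 − (-10))/11 = 1.
Foot = (0, 7, -8) − 1·(-3, -1, -1) = (3, 8, -7).

(3, 8, -7)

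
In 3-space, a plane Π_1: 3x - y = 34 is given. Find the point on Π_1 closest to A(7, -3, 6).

Foot = A − λn with λ = (n·A − d)/|n|² = (24 − 34)/10 = -1.
Foot = (7, -3, 6) − (-1)·(3, -1, 0) = (10, -4, 6).

(10, -4, 6)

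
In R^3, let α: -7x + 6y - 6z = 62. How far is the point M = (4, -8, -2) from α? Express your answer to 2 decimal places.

11.45

n·M − d = (-7)·(4) + (6)·(-8) + (-6)·(-2) − 62 = -126; |n| = √121.
Distance = |-126| / √121 = 126/√121 ≈ 11.45.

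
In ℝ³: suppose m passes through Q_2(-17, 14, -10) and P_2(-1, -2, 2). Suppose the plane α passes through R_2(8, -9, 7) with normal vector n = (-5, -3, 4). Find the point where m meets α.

A direction vector for m is P_2 − Q_2 = (16, -16, 12).
α: n·r = n·R_2 gives -5x - 3y + 4z = 15.
Substitute r = (-17, 14, -10) + t(16, -16, 12) into the plane: 3 + 16t = 15, so t = 3/4.
Intersection: (-17, 14, -10) + (3/4)·(16, -16, 12) = (-5, 2, -1).

(-5, 2, -1)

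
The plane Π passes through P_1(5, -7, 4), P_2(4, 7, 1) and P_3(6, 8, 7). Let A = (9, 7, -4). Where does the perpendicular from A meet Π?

P_1P_2 = (-1, 14, -3), P_1P_3 = (1, 15, 3); a normal to Π is P_1P_2 × P_1P_3 = (87, 0, -29).
Using P_1: Π has equation 87x - 29z = 319.
Foot = A − λn with λ = (n·A − d)/|n|² = (899 − 319)/8410 = 2/29.
Foot = (9, 7, -4) − (2/29)·(87, 0, -29) = (3, 7, -2).

(3, 7, -2)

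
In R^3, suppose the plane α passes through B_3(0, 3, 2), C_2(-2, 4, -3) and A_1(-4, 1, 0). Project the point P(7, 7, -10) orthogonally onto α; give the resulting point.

(4, 11, -8)

B_3C_2 = (-2, 1, -5), B_3A_1 = (-4, -2, -2); a normal to α is B_3C_2 × B_3A_1 = (-12, 16, 8).
Using B_3: α has equation -12x + 16y + 8z = 64.
Foot = P − λn with λ = (n·P − d)/|n|² = (-52 − 64)/464 = -1/4.
Foot = (7, 7, -10) − (-1/4)·(-12, 16, 8) = (4, 11, -8).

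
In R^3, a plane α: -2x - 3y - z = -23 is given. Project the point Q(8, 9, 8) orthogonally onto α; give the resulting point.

(4, 3, 6)

Foot = Q − λn with λ = (n·Q − d)/|n|² = (-51 − (-23))/14 = -2.
Foot = (8, 9, 8) − (-2)·(-2, -3, -1) = (4, 3, 6).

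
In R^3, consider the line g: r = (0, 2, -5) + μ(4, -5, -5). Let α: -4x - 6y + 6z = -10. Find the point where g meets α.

(-8, 12, 5)

Substitute r = (0, 2, -5) + t(4, -5, -5) into the plane: -42 + (-16)t = -10, so t = -2.
Intersection: (0, 2, -5) + (-2)·(4, -5, -5) = (-8, 12, 5).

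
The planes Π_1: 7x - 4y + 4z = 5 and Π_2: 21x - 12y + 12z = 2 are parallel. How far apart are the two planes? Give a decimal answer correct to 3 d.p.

Rescale Π_2 by 1/3: 7x - 4y + 4z = 2/3. Then distance = |5 − (2/3)| / √81 ≈ 0.481.

0.481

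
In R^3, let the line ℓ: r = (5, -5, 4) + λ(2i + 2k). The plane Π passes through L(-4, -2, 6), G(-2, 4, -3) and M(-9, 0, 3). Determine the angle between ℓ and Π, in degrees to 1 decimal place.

LG = (2, 6, -9), LM = (-5, 2, -3); a normal to Π is LG × LM = (0, 51, 34).
Using L: Π has equation 51y + 34z = 102.
sin θ = |n·v| / (|n||v|) = |68| / (√3757 · √8) = 0.39223.
θ ≈ 23.1°.

23.1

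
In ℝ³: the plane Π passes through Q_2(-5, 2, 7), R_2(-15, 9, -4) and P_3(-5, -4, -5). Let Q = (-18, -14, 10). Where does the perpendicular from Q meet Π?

(-3, -2, 4)

Q_2R_2 = (-10, 7, -11), Q_2P_3 = (0, -6, -12); a normal to Π is Q_2R_2 × Q_2P_3 = (-150, -120, 60).
Using Q_2: Π has equation -150x - 120y + 60z = 930.
Foot = Q − λn with λ = (n·Q − d)/|n|² = (4980 − 930)/40500 = 1/10.
Foot = (-18, -14, 10) − (1/10)·(-150, -120, 60) = (-3, -2, 4).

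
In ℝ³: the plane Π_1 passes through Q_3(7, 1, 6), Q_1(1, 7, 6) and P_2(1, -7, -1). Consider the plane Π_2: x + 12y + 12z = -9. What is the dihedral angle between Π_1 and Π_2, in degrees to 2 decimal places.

Q_3Q_1 = (-6, 6, 0), Q_3P_2 = (-6, -8, -7); a normal to Π_1 is Q_3Q_1 × Q_3P_2 = (-42, -42, 84).
Using Q_3: Π_1 has equation -42x - 42y + 84z = 168.
cos θ = |n₁·n₂| / (|n₁||n₂|) = |462| / (√10584 · √289).
θ = arccos(0.26416) ≈ 74.68°.

74.68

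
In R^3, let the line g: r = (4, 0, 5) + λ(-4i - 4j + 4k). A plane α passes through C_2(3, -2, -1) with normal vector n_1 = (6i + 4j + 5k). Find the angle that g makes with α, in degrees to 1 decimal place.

α: n_1·r = n_1·C_2 gives 6x + 4y + 5z = 5.
sin θ = |n·v| / (|n||v|) = |-20| / (√77 · √48) = 0.32898.
θ ≈ 19.2°.

19.2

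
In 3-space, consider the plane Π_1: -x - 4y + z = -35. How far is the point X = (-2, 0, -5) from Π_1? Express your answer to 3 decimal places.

n·X − d = (-1)·(-2) + (-4)·(0) + (1)·(-5) − (-35) = 32; |n| = √18.
Distance = |32| / √18 = 32/√18 ≈ 7.542.

7.542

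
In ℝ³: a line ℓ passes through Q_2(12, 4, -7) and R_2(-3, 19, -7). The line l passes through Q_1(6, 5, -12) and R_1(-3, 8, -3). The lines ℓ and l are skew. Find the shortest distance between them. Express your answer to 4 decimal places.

5.3300

A direction vector for ℓ is R_2 − Q_2 = (-15, 15, 0).
A direction vector for l is R_1 − Q_1 = (-9, 3, 9).
Common perpendicular direction n = (-15, 15, 0) × (-9, 3, 9) = (135, 135, 90).
With w = (6, 5, -12) − (12, 4, -7) = (-6, 1, -5), w · n = -1125.
Distance = |w · n| / |n| = |-1125| / √44550 ≈ 5.3300.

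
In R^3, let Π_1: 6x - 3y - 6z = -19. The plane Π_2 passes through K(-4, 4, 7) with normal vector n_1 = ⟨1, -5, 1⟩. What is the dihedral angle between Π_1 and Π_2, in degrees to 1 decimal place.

71.3

Π_2: n_1·r = n_1·K gives x - 5y + z = -17.
cos θ = |n₁·n₂| / (|n₁||n₂|) = |15| / (√81 · √27).
θ = arccos(0.32075) ≈ 71.3°.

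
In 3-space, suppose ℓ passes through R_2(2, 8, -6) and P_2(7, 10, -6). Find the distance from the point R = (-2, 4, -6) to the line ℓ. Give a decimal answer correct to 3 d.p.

2.228

A direction vector for ℓ is P_2 − R_2 = (5, 2, 0).
Taking (2, 8, -6) on ℓ with direction v = (5, 2, 0): w = R − (2, 8, -6) = (-4, -4, 0), and w × v = (0, 0, 12).
Distance = |w × v| / |v| = √144 / √29 ≈ 2.228.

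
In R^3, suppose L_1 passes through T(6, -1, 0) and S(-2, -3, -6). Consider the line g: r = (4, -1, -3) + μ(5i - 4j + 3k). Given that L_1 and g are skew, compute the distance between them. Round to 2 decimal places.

A direction vector for L_1 is S − T = (-8, -2, -6).
Common perpendicular direction n = (-8, -2, -6) × (5, -4, 3) = (-30, -6, 42).
With w = (4, -1, -3) − (6, -1, 0) = (-2, 0, -3), w · n = -66.
Distance = |w · n| / |n| = |-66| / √2700 ≈ 1.27.

1.27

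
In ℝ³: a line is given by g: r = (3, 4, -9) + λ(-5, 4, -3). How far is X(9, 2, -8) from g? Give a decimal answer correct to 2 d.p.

Taking (3, 4, -9) on g with direction v = (-5, 4, -3): w = X − (3, 4, -9) = (6, -2, 1), and w × v = (2, 13, 14).
Distance = |w × v| / |v| = √369 / √50 ≈ 2.72.

2.72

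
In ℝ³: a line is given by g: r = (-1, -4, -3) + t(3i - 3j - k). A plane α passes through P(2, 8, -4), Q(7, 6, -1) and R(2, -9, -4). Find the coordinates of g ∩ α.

(2, -7, -4)

PQ = (5, -2, 3), PR = (0, -17, 0); a normal to α is PQ × PR = (51, 0, -85).
Using P: α has equation 51x - 85z = 442.
Substitute r = (-1, -4, -3) + t(3, -3, -1) into the plane: 204 + 238t = 442, so t = 1.
Intersection: (-1, -4, -3) + 1·(3, -3, -1) = (2, -7, -4).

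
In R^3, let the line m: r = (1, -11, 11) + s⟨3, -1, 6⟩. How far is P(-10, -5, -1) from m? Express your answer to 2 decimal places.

Taking (1, -11, 11) on m with direction v = (3, -1, 6): w = P − (1, -11, 11) = (-11, 6, -12), and w × v = (24, 30, -7).
Distance = |w × v| / |v| = √1525 / √46 ≈ 5.76.

5.76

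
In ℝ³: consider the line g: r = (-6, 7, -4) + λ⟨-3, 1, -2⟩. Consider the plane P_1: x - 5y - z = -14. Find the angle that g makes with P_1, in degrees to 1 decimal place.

sin θ = |n·v| / (|n||v|) = |-6| / (√27 · √14) = 0.30861.
θ ≈ 18.0°.

18.0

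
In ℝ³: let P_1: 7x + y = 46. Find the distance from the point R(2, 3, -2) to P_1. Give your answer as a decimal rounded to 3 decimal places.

n·R − d = (7)·(2) + (1)·(3) + (0)·(-2) − 46 = -29; |n| = √50.
Distance = |-29| / √50 = 29/√50 ≈ 4.101.

4.101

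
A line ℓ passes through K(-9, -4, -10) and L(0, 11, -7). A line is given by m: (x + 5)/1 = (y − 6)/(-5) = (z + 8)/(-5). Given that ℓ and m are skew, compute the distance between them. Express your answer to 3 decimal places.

1.231

A direction vector for ℓ is L − K = (9, 15, 3).
m has direction (1, -5, -5) through (-5, 6, -8).
Common perpendicular direction n = (9, 15, 3) × (1, -5, -5) = (-60, 48, -60).
With w = (-5, 6, -8) − (-9, -4, -10) = (4, 10, 2), w · n = 120.
Distance = |w · n| / |n| = |120| / √9504 ≈ 1.231.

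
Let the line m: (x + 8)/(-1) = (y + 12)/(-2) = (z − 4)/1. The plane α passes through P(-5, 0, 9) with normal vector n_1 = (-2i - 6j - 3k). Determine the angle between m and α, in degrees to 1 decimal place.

m has direction (-1, -2, 1) through (-8, -12, 4).
α: n_1·r = n_1·P gives -2x - 6y - 3z = -17.
sin θ = |n·v| / (|n||v|) = |11| / (√49 · √6) = 0.64153.
θ ≈ 39.9°.

39.9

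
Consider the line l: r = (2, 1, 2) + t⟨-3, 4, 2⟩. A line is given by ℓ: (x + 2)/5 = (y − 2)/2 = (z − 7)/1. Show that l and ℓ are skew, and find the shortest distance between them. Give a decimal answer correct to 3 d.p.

4.025

ℓ has direction (5, 2, 1) through (-2, 2, 7).
Common perpendicular direction n = (-3, 4, 2) × (5, 2, 1) = (0, 13, -26).
With w = (-2, 2, 7) − (2, 1, 2) = (-4, 1, 5), w · n = -117.
Since n ≠ 0 the lines are not parallel, and w · n = -117 ≠ 0 so they do not intersect; hence they are skew.
Distance = |w · n| / |n| = |-117| / √845 ≈ 4.025.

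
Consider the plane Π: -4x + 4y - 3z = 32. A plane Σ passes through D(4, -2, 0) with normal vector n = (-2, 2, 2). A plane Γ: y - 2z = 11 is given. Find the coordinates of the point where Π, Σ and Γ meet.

Σ: n·r = n·D gives -2x + 2y + 2z = -12.
Solving the 3×3 linear system -4x + 4y - 3z = 32, -2x + 2y + 2z = -12, y - 2z = 11 (e.g. by elimination or Cramer's rule, determinant = 14) gives (-7, -5, -8).

(-7, -5, -8)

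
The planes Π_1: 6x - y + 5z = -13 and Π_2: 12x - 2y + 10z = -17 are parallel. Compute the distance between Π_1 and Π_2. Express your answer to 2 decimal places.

0.57

Rescale Π_2 by 1/2: 6x - y + 5z = -17/2. Then distance = |-13 − (-17/2)| / √62 ≈ 0.57.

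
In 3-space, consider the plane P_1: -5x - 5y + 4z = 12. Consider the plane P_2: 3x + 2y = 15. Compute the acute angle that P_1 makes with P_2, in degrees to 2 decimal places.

31.41

cos θ = |n₁·n₂| / (|n₁||n₂|) = |-25| / (√66 · √13).
θ = arccos(0.85349) ≈ 31.41°.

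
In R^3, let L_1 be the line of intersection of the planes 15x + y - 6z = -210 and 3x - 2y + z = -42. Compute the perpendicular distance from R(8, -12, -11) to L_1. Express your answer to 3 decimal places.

Direction of L_1: (15, 1, -6) × (3, -2, 1) = (-11, -33, -33).
A point on L_1: solving the two plane equations with x = -12 gives (-12, 6, 6).
Taking (-12, 6, 6) on L_1 with direction v = (-11, -33, -33): w = R − (-12, 6, 6) = (20, -18, -17), and w × v = (33, 847, -858).
Distance = |w × v| / |v| = √1454662 / √2299 ≈ 25.154.

25.154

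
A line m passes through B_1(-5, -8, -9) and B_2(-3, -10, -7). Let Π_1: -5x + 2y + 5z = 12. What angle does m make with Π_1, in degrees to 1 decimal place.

9.0

A direction vector for m is B_2 − B_1 = (2, -2, 2).
sin θ = |n·v| / (|n||v|) = |-4| / (√54 · √12) = 0.15713.
θ ≈ 9.0°.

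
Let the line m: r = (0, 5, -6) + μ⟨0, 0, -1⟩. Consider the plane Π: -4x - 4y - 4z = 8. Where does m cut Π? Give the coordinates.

(0, 5, -7)

Substitute r = (0, 5, -6) + t(0, 0, -1) into the plane: 4 + 4t = 8, so t = 1.
Intersection: (0, 5, -6) + 1·(0, 0, -1) = (0, 5, -7).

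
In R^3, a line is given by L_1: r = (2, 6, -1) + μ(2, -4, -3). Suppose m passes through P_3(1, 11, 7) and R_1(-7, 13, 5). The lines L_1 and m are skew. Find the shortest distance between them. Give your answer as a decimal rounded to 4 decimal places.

2.3333

A direction vector for m is R_1 − P_3 = (-8, 2, -2).
Common perpendicular direction n = (2, -4, -3) × (-8, 2, -2) = (14, 28, -28).
With w = (1, 11, 7) − (2, 6, -1) = (-1, 5, 8), w · n = -98.
Distance = |w · n| / |n| = |-98| / √1764 ≈ 2.3333.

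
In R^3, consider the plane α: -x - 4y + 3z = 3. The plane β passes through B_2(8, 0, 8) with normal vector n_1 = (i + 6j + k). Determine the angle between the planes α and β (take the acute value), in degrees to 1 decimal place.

β: n_1·r = n_1·B_2 gives x + 6y + z = 16.
cos θ = |n₁·n₂| / (|n₁||n₂|) = |-22| / (√26 · √38).
θ = arccos(0.69991) ≈ 45.6°.

45.6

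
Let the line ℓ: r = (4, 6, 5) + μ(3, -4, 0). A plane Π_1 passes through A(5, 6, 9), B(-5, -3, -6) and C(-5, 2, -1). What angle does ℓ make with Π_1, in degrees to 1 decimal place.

16.6

AB = (-10, -9, -15), AC = (-10, -4, -10); a normal to Π_1 is AB × AC = (30, 50, -50).
Using A: Π_1 has equation 30x + 50y - 50z = 0.
sin θ = |n·v| / (|n||v|) = |-110| / (√5900 · √25) = 0.28642.
θ ≈ 16.6°.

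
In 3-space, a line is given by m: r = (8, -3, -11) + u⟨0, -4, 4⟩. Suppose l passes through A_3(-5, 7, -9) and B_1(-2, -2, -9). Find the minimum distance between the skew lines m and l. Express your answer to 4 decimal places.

8.1408

A direction vector for l is B_1 − A_3 = (3, -9, 0).
Common perpendicular direction n = (0, -4, 4) × (3, -9, 0) = (36, 12, 12).
With w = (-5, 7, -9) − (8, -3, -11) = (-13, 10, 2), w · n = -324.
Distance = |w · n| / |n| = |-324| / √1584 ≈ 8.1408.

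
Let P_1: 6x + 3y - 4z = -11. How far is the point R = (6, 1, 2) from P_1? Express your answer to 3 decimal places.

n·R − d = (6)·(6) + (3)·(1) + (-4)·(2) − (-11) = 42; |n| = √61.
Distance = |42| / √61 = 42/√61 ≈ 5.378.

5.378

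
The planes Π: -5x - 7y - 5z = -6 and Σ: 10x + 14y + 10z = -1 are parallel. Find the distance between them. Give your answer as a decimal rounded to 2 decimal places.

Rescale Σ by 1/(-2): -5x - 7y - 5z = 1/2. Then distance = |-6 − (1/2)| / √99 ≈ 0.65.

0.65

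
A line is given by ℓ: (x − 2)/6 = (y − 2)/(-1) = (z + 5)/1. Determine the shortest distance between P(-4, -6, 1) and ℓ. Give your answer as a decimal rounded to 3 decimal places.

ℓ has direction (6, -1, 1) through (2, 2, -5).
Taking (2, 2, -5) on ℓ with direction v = (6, -1, 1): w = P − (2, 2, -5) = (-6, -8, 6), and w × v = (-2, 42, 54).
Distance = |w × v| / |v| = √4684 / √38 ≈ 11.102.

11.102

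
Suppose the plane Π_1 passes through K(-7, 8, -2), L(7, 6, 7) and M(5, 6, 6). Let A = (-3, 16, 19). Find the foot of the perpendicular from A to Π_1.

KL = (14, -2, 9), KM = (12, -2, 8); a normal to Π_1 is KL × KM = (2, -4, -4).
Using K: Π_1 has equation 2x - 4y - 4z = -38.
Foot = A − λn with λ = (n·A − d)/|n|² = (-146 − (-38))/36 = -3.
Foot = (-3, 16, 19) − (-3)·(2, -4, -4) = (3, 4, 7).

(3, 4, 7)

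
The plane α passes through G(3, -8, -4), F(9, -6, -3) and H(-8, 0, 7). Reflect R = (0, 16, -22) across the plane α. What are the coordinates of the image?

GF = (6, 2, 1), GH = (-11, 8, 11); a normal to α is GF × GH = (14, -77, 70).
Using G: α has equation 14x - 77y + 70z = 378.
λ = (n·R − d)/|n|² = (-2772 − 378)/11025 = -2/7.
Reflection = R − 2λn = (0, 16, -22) − (-4/7)·(14, -77, 70) = (8, -28, 18).

(8, -28, 18)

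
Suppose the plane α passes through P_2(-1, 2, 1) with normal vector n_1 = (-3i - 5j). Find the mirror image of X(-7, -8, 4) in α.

α: n_1·r = n_1·P_2 gives -3x - 5y = -7.
λ = (n·X − d)/|n|² = (61 − (-7))/34 = 2.
Reflection = X − 2λn = (-7, -8, 4) − 4·(-3, -5, 0) = (5, 12, 4).

(5, 12, 4)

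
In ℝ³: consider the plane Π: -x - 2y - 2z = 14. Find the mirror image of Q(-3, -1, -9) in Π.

λ = (n·Q − d)/|n|² = (23 − 14)/9 = 1.
Reflection = Q − 2λn = (-3, -1, -9) − 2·(-1, -2, -2) = (-1, 3, -5).

(-1, 3, -5)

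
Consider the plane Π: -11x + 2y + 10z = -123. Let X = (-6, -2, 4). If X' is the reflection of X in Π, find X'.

λ = (n·X − d)/|n|² = (102 − (-123))/225 = 1.
Reflection = X − 2λn = (-6, -2, 4) − 2·(-11, 2, 10) = (16, -6, -16).

(16, -6, -16)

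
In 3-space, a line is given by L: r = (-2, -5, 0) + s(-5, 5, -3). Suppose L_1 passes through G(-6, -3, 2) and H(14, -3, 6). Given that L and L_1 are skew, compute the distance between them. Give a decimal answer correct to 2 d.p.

A direction vector for L_1 is H − G = (20, 0, 4).
Common perpendicular direction n = (-5, 5, -3) × (20, 0, 4) = (20, -40, -100).
With w = (-6, -3, 2) − (-2, -5, 0) = (-4, 2, 2), w · n = -360.
Distance = |w · n| / |n| = |-360| / √12000 ≈ 3.29.

3.29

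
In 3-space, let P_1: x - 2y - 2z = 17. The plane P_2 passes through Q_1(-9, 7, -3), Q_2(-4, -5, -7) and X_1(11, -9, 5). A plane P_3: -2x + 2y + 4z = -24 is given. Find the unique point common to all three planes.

Q_1Q_2 = (5, -12, -4), Q_1X_1 = (20, -16, 8); a normal to P_2 is Q_1Q_2 × Q_1X_1 = (-160, -120, 160).
Using Q_1: P_2 has equation -160x - 120y + 160z = 120.
Solving the 3×3 linear system x - 2y - 2z = 17, -160x - 120y + 160z = 120, -2x + 2y + 4z = -24 (e.g. by elimination or Cramer's rule, determinant = -320) gives (-1, -5, -4).

(-1, -5, -4)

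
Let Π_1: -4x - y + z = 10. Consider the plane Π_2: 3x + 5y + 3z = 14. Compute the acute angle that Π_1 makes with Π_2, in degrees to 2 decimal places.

cos θ = |n₁·n₂| / (|n₁||n₂|) = |-14| / (√18 · √43).
θ = arccos(0.50322) ≈ 59.79°.

59.79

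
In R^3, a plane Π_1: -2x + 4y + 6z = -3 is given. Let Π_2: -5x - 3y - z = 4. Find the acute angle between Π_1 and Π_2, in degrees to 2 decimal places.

cos θ = |n₁·n₂| / (|n₁||n₂|) = |-8| / (√56 · √35).
θ = arccos(0.18070) ≈ 79.59°.

79.59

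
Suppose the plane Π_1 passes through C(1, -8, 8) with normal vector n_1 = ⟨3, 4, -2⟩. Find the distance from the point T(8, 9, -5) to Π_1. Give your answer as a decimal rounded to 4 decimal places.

Π_1: n_1·r = n_1·C gives 3x + 4y - 2z = -45.
n·T − d = (3)·(8) + (4)·(9) + (-2)·(-5) − (-45) = 115; |n| = √29.
Distance = |115| / √29 = 115/√29 ≈ 21.3550.

21.3550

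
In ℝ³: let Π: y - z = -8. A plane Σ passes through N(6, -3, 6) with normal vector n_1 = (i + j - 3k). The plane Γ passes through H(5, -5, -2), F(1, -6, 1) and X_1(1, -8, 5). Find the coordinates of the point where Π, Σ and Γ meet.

(-3, -6, 2)

Σ: n_1·r = n_1·N gives x + y - 3z = -15.
HF = (-4, -1, 3), HX_1 = (-4, -3, 7); a normal to Γ is HF × HX_1 = (2, 16, 8).
Using H: Γ has equation 2x + 16y + 8z = -86.
Solving the 3×3 linear system y - z = -8, x + y - 3z = -15, 2x + 16y + 8z = -86 (e.g. by elimination or Cramer's rule, determinant = -28) gives (-3, -6, 2).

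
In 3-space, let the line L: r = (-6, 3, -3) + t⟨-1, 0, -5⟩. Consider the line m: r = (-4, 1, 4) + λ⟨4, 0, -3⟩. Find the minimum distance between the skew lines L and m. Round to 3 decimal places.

Common perpendicular direction n = (-1, 0, -5) × (4, 0, -3) = (0, -23, 0).
With w = (-4, 1, 4) − (-6, 3, -3) = (2, -2, 7), w · n = 46.
Distance = |w · n| / |n| = |46| / √529 ≈ 2.000.

2.000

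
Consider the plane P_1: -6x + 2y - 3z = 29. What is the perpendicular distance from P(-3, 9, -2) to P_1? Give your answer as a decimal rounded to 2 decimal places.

n·P − d = (-6)·(-3) + (2)·(9) + (-3)·(-2) − 29 = 13; |n| = √49.
Distance = |13| / √49 = 13/√49 ≈ 1.86.

1.86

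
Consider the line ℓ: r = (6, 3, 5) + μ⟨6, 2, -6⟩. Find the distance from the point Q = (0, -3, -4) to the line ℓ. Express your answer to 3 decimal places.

12.350

Taking (6, 3, 5) on ℓ with direction v = (6, 2, -6): w = Q − (6, 3, 5) = (-6, -6, -9), and w × v = (54, -90, 24).
Distance = |w × v| / |v| = √11592 / √76 ≈ 12.350.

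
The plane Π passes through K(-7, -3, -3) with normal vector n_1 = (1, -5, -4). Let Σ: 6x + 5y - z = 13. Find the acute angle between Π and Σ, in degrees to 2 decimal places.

72.91

Π: n_1·r = n_1·K gives x - 5y - 4z = 20.
cos θ = |n₁·n₂| / (|n₁||n₂|) = |-15| / (√42 · √62).
θ = arccos(0.29395) ≈ 72.91°.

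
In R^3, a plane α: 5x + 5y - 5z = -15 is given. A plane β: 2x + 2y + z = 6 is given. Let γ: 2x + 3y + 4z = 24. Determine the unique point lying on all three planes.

(-5, 6, 4)

Solving the 3×3 linear system 5x + 5y - 5z = -15, 2x + 2y + z = 6, 2x + 3y + 4z = 24 (e.g. by elimination or Cramer's rule, determinant = -15) gives (-5, 6, 4).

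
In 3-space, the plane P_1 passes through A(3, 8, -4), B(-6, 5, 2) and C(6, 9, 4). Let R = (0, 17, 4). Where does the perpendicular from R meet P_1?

(3, 8, 4)

AB = (-9, -3, 6), AC = (3, 1, 8); a normal to P_1 is AB × AC = (-30, 90, 0).
Using A: P_1 has equation -30x + 90y = 630.
Foot = R − λn with λ = (n·R − d)/|n|² = (1530 − 630)/9000 = 1/10.
Foot = (0, 17, 4) − (1/10)·(-30, 90, 0) = (3, 8, 4).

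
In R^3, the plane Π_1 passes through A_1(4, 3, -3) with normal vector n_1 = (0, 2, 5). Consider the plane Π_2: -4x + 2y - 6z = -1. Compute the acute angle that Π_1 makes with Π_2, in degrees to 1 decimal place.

Π_1: n_1·r = n_1·A_1 gives 2y + 5z = -9.
cos θ = |n₁·n₂| / (|n₁||n₂|) = |-26| / (√29 · √56).
θ = arccos(0.64518) ≈ 49.8°.

49.8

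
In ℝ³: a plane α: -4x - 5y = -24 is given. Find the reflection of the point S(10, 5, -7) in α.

λ = (n·S − d)/|n|² = (-65 − (-24))/41 = -1.
Reflection = S − 2λn = (10, 5, -7) − (-2)·(-4, -5, 0) = (2, -5, -7).

(2, -5, -7)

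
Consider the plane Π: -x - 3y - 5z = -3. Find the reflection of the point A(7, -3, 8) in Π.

(5, -9, -2)

λ = (n·A − d)/|n|² = (-38 − (-3))/35 = -1.
Reflection = A − 2λn = (7, -3, 8) − (-2)·(-1, -3, -5) = (5, -9, -2).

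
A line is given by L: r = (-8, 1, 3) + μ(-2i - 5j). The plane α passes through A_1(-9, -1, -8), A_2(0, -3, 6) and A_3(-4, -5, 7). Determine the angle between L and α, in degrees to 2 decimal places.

42.75

A_1A_2 = (9, -2, 14), A_1A_3 = (5, -4, 15); a normal to α is A_1A_2 × A_1A_3 = (26, -65, -26).
Using A_1: α has equation 26x - 65y - 26z = 39.
sin θ = |n·v| / (|n||v|) = |273| / (√5577 · √29) = 0.67883.
θ ≈ 42.75°.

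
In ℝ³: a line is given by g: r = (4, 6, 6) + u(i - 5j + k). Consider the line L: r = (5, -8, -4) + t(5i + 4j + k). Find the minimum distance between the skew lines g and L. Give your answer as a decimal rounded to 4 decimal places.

Common perpendicular direction n = (1, -5, 1) × (5, 4, 1) = (-9, 4, 29).
With w = (5, -8, -4) − (4, 6, 6) = (1, -14, -10), w · n = -355.
Distance = |w · n| / |n| = |-355| / √938 ≈ 11.5912.

11.5912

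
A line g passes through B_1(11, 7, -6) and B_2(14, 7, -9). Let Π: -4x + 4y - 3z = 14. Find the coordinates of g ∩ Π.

A direction vector for g is B_2 − B_1 = (3, 0, -3).
Substitute r = (11, 7, -6) + t(3, 0, -3) into the plane: 2 + (-3)t = 14, so t = -4.
Intersection: (11, 7, -6) + (-4)·(3, 0, -3) = (-1, 7, 6).

(-1, 7, 6)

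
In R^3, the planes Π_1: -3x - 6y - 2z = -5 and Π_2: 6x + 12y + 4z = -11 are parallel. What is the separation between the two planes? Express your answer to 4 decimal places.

1.5000

Rescale Π_2 by 1/(-2): -3x - 6y - 2z = 11/2. Then distance = |-5 − (11/2)| / √49 ≈ 1.5000.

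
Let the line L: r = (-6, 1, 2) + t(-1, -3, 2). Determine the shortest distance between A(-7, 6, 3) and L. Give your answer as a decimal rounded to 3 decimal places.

Taking (-6, 1, 2) on L with direction v = (-1, -3, 2): w = A − (-6, 1, 2) = (-1, 5, 1), and w × v = (13, 1, 8).
Distance = |w × v| / |v| = √234 / √14 ≈ 4.088.

4.088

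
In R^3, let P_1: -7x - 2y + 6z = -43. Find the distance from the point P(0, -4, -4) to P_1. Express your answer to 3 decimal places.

2.862

n·P − d = (-7)·(0) + (-2)·(-4) + (6)·(-4) − (-43) = 27; |n| = √89.
Distance = |27| / √89 = 27/√89 ≈ 2.862.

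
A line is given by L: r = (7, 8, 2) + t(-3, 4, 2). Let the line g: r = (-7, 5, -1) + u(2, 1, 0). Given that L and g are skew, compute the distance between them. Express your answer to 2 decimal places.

Common perpendicular direction n = (-3, 4, 2) × (2, 1, 0) = (-2, 4, -11).
With w = (-7, 5, -1) − (7, 8, 2) = (-14, -3, -3), w · n = 49.
Distance = |w · n| / |n| = |49| / √141 ≈ 4.13.

4.13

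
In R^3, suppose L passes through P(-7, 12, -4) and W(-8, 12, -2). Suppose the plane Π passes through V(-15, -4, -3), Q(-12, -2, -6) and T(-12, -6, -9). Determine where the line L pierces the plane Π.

(-9, 12, 0)

A direction vector for L is W − P = (-1, 0, 2).
VQ = (3, 2, -3), VT = (3, -2, -6); a normal to Π is VQ × VT = (-18, 9, -12).
Using V: Π has equation -18x + 9y - 12z = 270.
Substitute r = (-7, 12, -4) + t(-1, 0, 2) into the plane: 282 + (-6)t = 270, so t = 2.
Intersection: (-7, 12, -4) + 2·(-1, 0, 2) = (-9, 12, 0).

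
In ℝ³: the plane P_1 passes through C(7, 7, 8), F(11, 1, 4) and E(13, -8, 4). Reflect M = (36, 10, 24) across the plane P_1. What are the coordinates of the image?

CF = (4, -6, -4), CE = (6, -15, -4); a normal to P_1 is CF × CE = (-36, -8, -24).
Using C: P_1 has equation -36x - 8y - 24z = -500.
λ = (n·M − d)/|n|² = (-1952 − (-500))/1936 = -3/4.
Reflection = M − 2λn = (36, 10, 24) − (-3/2)·(-36, -8, -24) = (-18, -2, -12).

(-18, -2, -12)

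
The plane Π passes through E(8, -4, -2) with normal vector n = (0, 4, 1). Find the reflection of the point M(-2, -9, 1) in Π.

Π: n·r = n·E gives 4y + z = -18.
λ = (n·M − d)/|n|² = (-35 − (-18))/17 = -1.
Reflection = M − 2λn = (-2, -9, 1) − (-2)·(0, 4, 1) = (-2, -1, 3).

(-2, -1, 3)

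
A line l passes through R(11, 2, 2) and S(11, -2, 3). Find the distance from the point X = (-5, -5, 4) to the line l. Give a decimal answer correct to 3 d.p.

16.002

A direction vector for l is S − R = (0, -4, 1).
Taking (11, 2, 2) on l with direction v = (0, -4, 1): w = X − (11, 2, 2) = (-16, -7, 2), and w × v = (1, 16, 64).
Distance = |w × v| / |v| = √4353 / √17 ≈ 16.002.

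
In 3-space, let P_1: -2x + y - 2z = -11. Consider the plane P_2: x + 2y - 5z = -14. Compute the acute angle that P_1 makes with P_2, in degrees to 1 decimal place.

cos θ = |n₁·n₂| / (|n₁||n₂|) = |10| / (√9 · √30).
θ = arccos(0.60858) ≈ 52.5°.

52.5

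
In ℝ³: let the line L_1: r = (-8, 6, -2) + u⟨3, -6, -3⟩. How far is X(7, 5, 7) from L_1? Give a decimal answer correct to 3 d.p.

Taking (-8, 6, -2) on L_1 with direction v = (3, -6, -3): w = X − (-8, 6, -2) = (15, -1, 9), and w × v = (57, 72, -87).
Distance = |w × v| / |v| = √16002 / √54 ≈ 17.214.

17.214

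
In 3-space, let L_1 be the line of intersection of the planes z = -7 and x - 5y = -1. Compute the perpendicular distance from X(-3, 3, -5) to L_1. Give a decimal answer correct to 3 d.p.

3.888

Direction of L_1: (0, 0, 1) × (1, -5, 0) = (5, 1, 0).
A point on L_1: solving the two plane equations with x = 4 gives (4, 1, -7).
Taking (4, 1, -7) on L_1 with direction v = (5, 1, 0): w = X − (4, 1, -7) = (-7, 2, 2), and w × v = (-2, 10, -17).
Distance = |w × v| / |v| = √393 / √26 ≈ 3.888.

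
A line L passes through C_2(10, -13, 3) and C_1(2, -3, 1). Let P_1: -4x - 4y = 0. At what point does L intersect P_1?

(-2, 2, 0)

A direction vector for L is C_1 − C_2 = (-8, 10, -2).
Substitute r = (10, -13, 3) + t(-8, 10, -2) into the plane: 12 + (-8)t = 0, so t = 3/2.
Intersection: (10, -13, 3) + (3/2)·(-8, 10, -2) = (-2, 2, 0).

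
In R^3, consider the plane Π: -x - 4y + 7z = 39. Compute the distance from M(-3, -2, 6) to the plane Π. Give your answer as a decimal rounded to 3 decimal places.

1.723

n·M − d = (-1)·(-3) + (-4)·(-2) + (7)·(6) − 39 = 14; |n| = √66.
Distance = |14| / √66 = 14/√66 ≈ 1.723.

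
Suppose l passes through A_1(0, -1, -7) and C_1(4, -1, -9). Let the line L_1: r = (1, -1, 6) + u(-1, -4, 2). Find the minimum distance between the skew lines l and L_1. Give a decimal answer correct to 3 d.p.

A direction vector for l is C_1 − A_1 = (4, 0, -2).
Common perpendicular direction n = (4, 0, -2) × (-1, -4, 2) = (-8, -6, -16).
With w = (1, -1, 6) − (0, -1, -7) = (1, 0, 13), w · n = -216.
Distance = |w · n| / |n| = |-216| / √356 ≈ 11.448.

11.448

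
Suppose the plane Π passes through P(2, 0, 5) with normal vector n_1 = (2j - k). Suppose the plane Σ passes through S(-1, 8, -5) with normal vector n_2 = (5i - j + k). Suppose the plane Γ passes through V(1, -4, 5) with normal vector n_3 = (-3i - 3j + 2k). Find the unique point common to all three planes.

(-4, -3, -1)

Π: n_1·r = n_1·P gives 2y - z = -5.
Σ: n_2·r = n_2·S gives 5x - y + z = -18.
Γ: n_3·r = n_3·V gives -3x - 3y + 2z = 19.
Solving the 3×3 linear system 2y - z = -5, 5x - y + z = -18, -3x - 3y + 2z = 19 (e.g. by elimination or Cramer's rule, determinant = -8) gives (-4, -3, -1).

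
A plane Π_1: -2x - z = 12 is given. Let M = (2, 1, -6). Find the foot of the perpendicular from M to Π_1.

Foot = M − λn with λ = (n·M − d)/|n|² = (2 − 12)/5 = -2.
Foot = (2, 1, -6) − (-2)·(-2, 0, -1) = (-2, 1, -8).

(-2, 1, -8)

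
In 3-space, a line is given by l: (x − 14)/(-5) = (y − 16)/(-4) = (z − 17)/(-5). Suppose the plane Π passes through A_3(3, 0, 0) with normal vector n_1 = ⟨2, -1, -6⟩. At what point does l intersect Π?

l has direction (-5, -4, -5) through (14, 16, 17).
Π: n_1·r = n_1·A_3 gives 2x - y - 6z = 6.
Substitute r = (14, 16, 17) + t(-5, -4, -5) into the plane: -90 + 24t = 6, so t = 4.
Intersection: (14, 16, 17) + 4·(-5, -4, -5) = (-6, 0, -3).

(-6, 0, -3)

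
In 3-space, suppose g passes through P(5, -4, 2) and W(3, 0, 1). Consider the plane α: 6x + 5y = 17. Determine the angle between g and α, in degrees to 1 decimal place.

12.9

A direction vector for g is W − P = (-2, 4, -1).
sin θ = |n·v| / (|n||v|) = |8| / (√61 · √21) = 0.22352.
θ ≈ 12.9°.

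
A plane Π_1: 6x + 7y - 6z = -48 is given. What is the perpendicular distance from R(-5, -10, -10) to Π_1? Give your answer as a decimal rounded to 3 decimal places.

0.727

n·R − d = (6)·(-5) + (7)·(-10) + (-6)·(-10) − (-48) = 8; |n| = √121.
Distance = |8| / √121 = 8/√121 ≈ 0.727.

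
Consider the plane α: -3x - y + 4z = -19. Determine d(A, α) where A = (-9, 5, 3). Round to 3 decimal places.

n·A − d = (-3)·(-9) + (-1)·(5) + (4)·(3) − (-19) = 53; |n| = √26.
Distance = |53| / √26 = 53/√26 ≈ 10.394.

10.394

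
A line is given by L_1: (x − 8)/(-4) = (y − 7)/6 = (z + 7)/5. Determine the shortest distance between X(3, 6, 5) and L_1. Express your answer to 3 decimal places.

9.944

L_1 has direction (-4, 6, 5) through (8, 7, -7).
Taking (8, 7, -7) on L_1 with direction v = (-4, 6, 5): w = X − (8, 7, -7) = (-5, -1, 12), and w × v = (-77, -23, -34).
Distance = |w × v| / |v| = √7614 / √77 ≈ 9.944.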